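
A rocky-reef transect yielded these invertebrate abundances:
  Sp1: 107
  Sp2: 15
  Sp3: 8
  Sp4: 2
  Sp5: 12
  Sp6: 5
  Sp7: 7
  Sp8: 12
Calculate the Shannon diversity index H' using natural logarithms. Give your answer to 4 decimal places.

1.3148

Total N = 107+15+8+2+12+5+7+12 = 168, so the proportions are 0.636905, 0.089286, 0.047619, 0.011905, 0.071429, 0.029762, 0.041667, 0.071429 (working shown to 6 dp, full precision carried).
Each pᵢ ln pᵢ term: 0.636905×(-0.451135)=-0.287330, 0.089286×(-2.415914)=-0.215707, 0.047619×(-3.044522)=-0.144977, 0.011905×(-4.430817)=-0.052748, 0.071429×(-2.639057)=-0.188504, 0.029762×(-3.514526)=-0.104599, 0.041667×(-3.178054)=-0.132419, 0.071429×(-2.639057)=-0.188504.
Sum = -1.314788, so H' = 1.3148.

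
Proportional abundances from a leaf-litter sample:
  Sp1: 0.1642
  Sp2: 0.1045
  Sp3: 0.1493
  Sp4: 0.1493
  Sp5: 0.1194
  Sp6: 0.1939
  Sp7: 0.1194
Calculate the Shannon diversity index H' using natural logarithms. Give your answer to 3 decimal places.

Each pᵢ ln pᵢ term (working shown to 5 dp, full precision carried): 0.1642×(-1.80667)=-0.29666, 0.1045×(-2.25857)=-0.23602, 0.1493×(-1.90180)=-0.28394, 0.1493×(-1.90180)=-0.28394, 0.1194×(-2.12528)=-0.25376, 0.1939×(-1.64041)=-0.31808, 0.1194×(-2.12528)=-0.25376.
Sum = -1.92614, so H' = 1.926.

1.926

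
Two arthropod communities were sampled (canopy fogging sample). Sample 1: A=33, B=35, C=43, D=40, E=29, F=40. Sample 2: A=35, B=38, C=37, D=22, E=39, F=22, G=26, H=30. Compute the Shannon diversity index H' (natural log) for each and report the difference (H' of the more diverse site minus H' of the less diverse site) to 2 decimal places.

Sample 1: N=220, proportions 0.15, 0.1591, 0.1955, 0.1818, 0.1318, 0.1818, giving H' = 1.7831 (working shown to 4 dp, full precision carried).
Sample 2: N=249, proportions 0.1406, 0.1526, 0.1486, 0.0884, 0.1566, 0.0884, 0.1044, 0.1205, giving H' = 2.0560.
Difference = |1.7831 − 2.0560| = 0.2729, i.e. 0.27 to 2 decimal places.

0.27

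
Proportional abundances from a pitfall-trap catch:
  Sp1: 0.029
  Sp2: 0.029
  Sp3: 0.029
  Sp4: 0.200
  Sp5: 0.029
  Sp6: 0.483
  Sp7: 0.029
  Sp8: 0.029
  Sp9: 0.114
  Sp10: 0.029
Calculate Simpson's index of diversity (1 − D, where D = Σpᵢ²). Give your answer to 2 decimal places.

D = 0.029² + 0.029² + 0.029² + 0.2² + 0.029² + 0.483² + 0.029² + 0.029² + 0.114² + 0.029² = 0.0008 + 0.0008 + 0.0008 + 0.0400 + 0.0008 + 0.2333 + 0.0008 + 0.0008 + 0.0130 + 0.0008 = 0.2922 (working shown to 4 dp, full precision carried).
So 1 − D = 0.7078, i.e. 0.71 to 2 decimal places.

0.71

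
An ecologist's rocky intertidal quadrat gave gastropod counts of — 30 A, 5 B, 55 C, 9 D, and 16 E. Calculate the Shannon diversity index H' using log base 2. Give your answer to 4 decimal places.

Total N = 30+5+55+9+16 = 115, so the proportions are 0.26087, 0.043478, 0.478261, 0.078261, 0.13913 (working shown to 6 dp, full precision carried).
Each pᵢ log₂ pᵢ term: 0.26087×(-1.938599)=-0.505722, 0.043478×(-4.523562)=-0.196677, 0.478261×(-1.064130)=-0.508932, 0.078261×(-3.675565)=-0.287653, 0.13913×(-2.845490)=-0.395894.
Sum = -1.894877, so H' = 1.8949.

1.8949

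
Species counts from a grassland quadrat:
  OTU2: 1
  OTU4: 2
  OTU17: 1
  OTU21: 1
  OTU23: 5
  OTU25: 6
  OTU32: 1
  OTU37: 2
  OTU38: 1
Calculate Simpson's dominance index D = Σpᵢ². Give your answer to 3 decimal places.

Total N = 1+2+1+1+5+6+1+2+1 = 20, so the proportions are 0.05, 0.1, 0.05, 0.05, 0.25, 0.3, 0.05, 0.1, 0.05 (working shown to 5 dp, full precision carried).
D = 0.05² + 0.1² + 0.05² + 0.05² + 0.25² + 0.3² + 0.05² + 0.1² + 0.05² = 0.00250 + 0.01000 + 0.00250 + 0.00250 + 0.06250 + 0.09000 + 0.00250 + 0.01000 + 0.00250 = 0.18500.
To 3 decimal places, D = 0.185.

0.185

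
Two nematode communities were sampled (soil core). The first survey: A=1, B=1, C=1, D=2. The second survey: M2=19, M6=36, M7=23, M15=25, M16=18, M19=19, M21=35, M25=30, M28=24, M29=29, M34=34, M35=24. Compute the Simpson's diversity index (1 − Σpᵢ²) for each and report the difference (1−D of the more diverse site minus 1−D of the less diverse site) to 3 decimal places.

0.192

The first survey: N=5, proportions 0.2, 0.2, 0.2, 0.4, giving 1−D = 0.72000 (working shown to 5 dp, full precision carried).
The second survey: N=316, proportions 0.06013, 0.11392, 0.07278, 0.07911, 0.05696, 0.06013, 0.11076, 0.09494, 0.07595, 0.09177, 0.10759, 0.07595, giving 1−D = 0.91217.
Difference = |0.72000 − 0.91217| = 0.19217, i.e. 0.192 to 3 decimal places.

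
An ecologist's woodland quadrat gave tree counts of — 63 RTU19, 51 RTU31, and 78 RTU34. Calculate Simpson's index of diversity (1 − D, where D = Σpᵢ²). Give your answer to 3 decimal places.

Total N = 63+51+78 = 192, so the proportions are 0.32812, 0.26562, 0.40625 (working shown to 5 dp, full precision carried).
D = 0.32812² + 0.26562² + 0.40625² = 0.10767 + 0.07056 + 0.16504 = 0.34326.
So 1 − D = 0.65674, i.e. 0.657 to 3 decimal places.

0.657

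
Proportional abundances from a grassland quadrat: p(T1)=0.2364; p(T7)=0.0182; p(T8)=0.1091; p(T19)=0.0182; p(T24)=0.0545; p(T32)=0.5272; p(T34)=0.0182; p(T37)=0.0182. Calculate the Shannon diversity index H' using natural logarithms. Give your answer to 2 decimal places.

Each pᵢ ln pᵢ term (working shown to 4 dp, full precision carried): 0.2364×(-1.4422)=-0.3409, 0.0182×(-4.0063)=-0.0729, 0.1091×(-2.2155)=-0.2417, 0.0182×(-4.0063)=-0.0729, 0.0545×(-2.9096)=-0.1586, 0.5272×(-0.6402)=-0.3375, 0.0182×(-4.0063)=-0.0729, 0.0182×(-4.0063)=-0.0729.
Sum = -1.3704, so H' = 1.37.

1.37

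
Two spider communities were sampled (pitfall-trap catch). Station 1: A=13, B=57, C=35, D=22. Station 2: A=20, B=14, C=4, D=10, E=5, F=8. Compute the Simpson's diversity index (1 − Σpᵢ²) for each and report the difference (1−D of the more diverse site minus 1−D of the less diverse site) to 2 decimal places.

Station 1: N=127, proportions 0.1024, 0.4488, 0.2756, 0.1732, giving 1−D = 0.6821 (working shown to 4 dp, full precision carried).
Station 2: N=61, proportions 0.3279, 0.2295, 0.0656, 0.1639, 0.082, 0.1311, giving 1−D = 0.7847.
Difference = |0.6821 − 0.7847| = 0.1026, i.e. 0.10 to 2 decimal places.

0.10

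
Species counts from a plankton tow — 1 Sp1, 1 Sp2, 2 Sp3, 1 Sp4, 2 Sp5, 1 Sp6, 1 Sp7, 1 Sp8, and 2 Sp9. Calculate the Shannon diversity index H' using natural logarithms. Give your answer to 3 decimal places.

Total N = 1+1+2+1+2+1+1+1+2 = 12, so the proportions are 0.08333, 0.08333, 0.16667, 0.08333, 0.16667, 0.08333, 0.08333, 0.08333, 0.16667 (working shown to 5 dp, full precision carried).
Each pᵢ ln pᵢ term: 0.08333×(-2.48491)=-0.20708, 0.08333×(-2.48491)=-0.20708, 0.16667×(-1.79176)=-0.29863, 0.08333×(-2.48491)=-0.20708, 0.16667×(-1.79176)=-0.29863, 0.08333×(-2.48491)=-0.20708, 0.08333×(-2.48491)=-0.20708, 0.08333×(-2.48491)=-0.20708, 0.16667×(-1.79176)=-0.29863.
Sum = -2.13833, so H' = 2.138.

2.138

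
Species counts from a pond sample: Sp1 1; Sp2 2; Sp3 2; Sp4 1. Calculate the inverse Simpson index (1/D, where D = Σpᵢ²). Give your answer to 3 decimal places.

3.600

Total N = 1+2+2+1 = 6, so the proportions are 0.1666667, 0.3333333, 0.3333333, 0.1666667 (working shown to 7 dp, full precision carried).
D = 0.1666667² + 0.3333333² + 0.3333333² + 0.1666667² = 0.0277778 + 0.1111111 + 0.1111111 + 0.0277778 = 0.2777778.
So 1/D = 3.60000, i.e. 3.600 to 3 decimal places.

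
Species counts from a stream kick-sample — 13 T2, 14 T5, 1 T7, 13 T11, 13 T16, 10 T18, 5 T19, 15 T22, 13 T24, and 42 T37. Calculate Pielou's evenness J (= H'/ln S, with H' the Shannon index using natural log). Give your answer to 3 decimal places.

Total N = 13+14+1+13+13+10+5+15+13+42 = 139, so the proportions are 0.09353, 0.10072, 0.00719, 0.09353, 0.09353, 0.07194, 0.03597, 0.10791, 0.09353, 0.30216 (working shown to 5 dp, full precision carried).
H' = −Σ pᵢ ln pᵢ = −((-0.22161) + (-0.23119) + (-0.03550) + (-0.22161) + (-0.22161) + (-0.18934) + (-0.11961) + (-0.24026) + (-0.22161) + (-0.36162)) = 2.06397.
With S = 10 species, ln S = 2.30259, so J = 2.06397/2.30259 = 0.89637, i.e. 0.896 to 3 decimal places.

0.896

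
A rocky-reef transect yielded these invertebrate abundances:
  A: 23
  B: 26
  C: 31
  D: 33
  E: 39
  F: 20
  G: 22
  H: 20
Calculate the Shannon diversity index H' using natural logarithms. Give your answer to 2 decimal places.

Total N = 23+26+31+33+39+20+22+20 = 214, so the proportions are 0.1075, 0.1215, 0.1449, 0.1542, 0.1822, 0.0935, 0.1028, 0.0935 (working shown to 4 dp, full precision carried).
Each pᵢ ln pᵢ term: 0.1075×(-2.2305)=-0.2397, 0.1215×(-2.1079)=-0.2561, 0.1449×(-1.9320)=-0.2799, 0.1542×(-1.8695)=-0.2883, 0.1822×(-1.7024)=-0.3103, 0.0935×(-2.3702)=-0.2215, 0.1028×(-2.2749)=-0.2339, 0.0935×(-2.3702)=-0.2215.
Sum = -2.0511, so H' = 2.05.

2.05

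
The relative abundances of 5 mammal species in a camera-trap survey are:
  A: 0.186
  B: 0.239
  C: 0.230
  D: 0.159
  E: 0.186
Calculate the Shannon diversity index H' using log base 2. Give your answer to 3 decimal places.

2.306

Each pᵢ log₂ pᵢ term (working shown to 5 dp, full precision carried): 0.186×(-2.42663)=-0.45135, 0.239×(-2.06492)=-0.49352, 0.23×(-2.12029)=-0.48767, 0.159×(-2.65290)=-0.42181, 0.186×(-2.42663)=-0.45135.
Sum = -2.30570, so H' = 2.306.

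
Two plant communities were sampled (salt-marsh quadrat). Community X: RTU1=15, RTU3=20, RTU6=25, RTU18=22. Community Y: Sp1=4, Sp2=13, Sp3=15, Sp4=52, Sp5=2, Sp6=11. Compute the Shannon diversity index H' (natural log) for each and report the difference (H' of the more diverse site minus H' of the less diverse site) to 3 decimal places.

Community X: N=82, proportions 0.18293, 0.2439, 0.30488, 0.26829, giving H' = 1.37001 (working shown to 5 dp, full precision carried).
Community Y: N=97, proportions 0.04124, 0.13402, 0.15464, 0.53608, 0.02062, 0.1134, giving H' = 1.35061.
Difference = |1.37001 − 1.35061| = 0.01940, i.e. 0.019 to 3 decimal places.

0.019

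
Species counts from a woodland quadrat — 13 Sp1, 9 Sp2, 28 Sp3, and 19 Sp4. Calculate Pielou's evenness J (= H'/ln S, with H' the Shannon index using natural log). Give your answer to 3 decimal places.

Total N = 13+9+28+19 = 69, so the proportions are 0.18841, 0.13043, 0.4058, 0.27536 (working shown to 5 dp, full precision carried).
H' = −Σ pᵢ ln pᵢ = −((-0.31448) + (-0.26568) + (-0.36599) + (-0.35513)) = 1.30127.
With S = 4 species, ln S = 1.38629, so J = 1.30127/1.38629 = 0.93867, i.e. 0.939 to 3 decimal places.

0.939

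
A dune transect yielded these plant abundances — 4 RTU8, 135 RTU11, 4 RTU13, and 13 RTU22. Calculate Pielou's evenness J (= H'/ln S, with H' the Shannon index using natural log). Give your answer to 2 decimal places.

Total N = 4+135+4+13 = 156, so the proportions are 0.0256, 0.8654, 0.0256, 0.0833 (working shown to 4 dp, full precision carried).
H' = −Σ pᵢ ln pᵢ = −((-0.0939) + (-0.1251) + (-0.0939) + (-0.2071)) = 0.5201.
With S = 4 species, ln S = 1.3863, so J = 0.5201/1.3863 = 0.3752, i.e. 0.38 to 2 decimal places.

0.38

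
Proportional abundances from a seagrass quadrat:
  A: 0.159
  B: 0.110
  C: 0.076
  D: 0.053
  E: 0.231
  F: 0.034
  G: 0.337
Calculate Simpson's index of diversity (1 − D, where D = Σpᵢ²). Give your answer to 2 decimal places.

0.79

D = 0.159² + 0.11² + 0.076² + 0.053² + 0.231² + 0.034² + 0.337² = 0.0253 + 0.0121 + 0.0058 + 0.0028 + 0.0534 + 0.0012 + 0.1136 = 0.2141 (working shown to 4 dp, full precision carried).
So 1 − D = 0.7859, i.e. 0.79 to 2 decimal places.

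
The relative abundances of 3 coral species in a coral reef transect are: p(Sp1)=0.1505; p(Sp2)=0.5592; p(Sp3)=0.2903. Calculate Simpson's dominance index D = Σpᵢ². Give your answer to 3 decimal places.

D = 0.1505² + 0.5592² + 0.2903² = 0.02265 + 0.31270 + 0.08427 = 0.41963 (working shown to 5 dp, full precision carried).
To 3 decimal places, D = 0.420.

0.420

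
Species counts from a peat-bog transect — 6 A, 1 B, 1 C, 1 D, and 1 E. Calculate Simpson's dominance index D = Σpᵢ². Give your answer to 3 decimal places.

0.400

Total N = 6+1+1+1+1 = 10, so the proportions are 0.6, 0.1, 0.1, 0.1, 0.1 (working shown to 5 dp, full precision carried).
D = 0.6² + 0.1² + 0.1² + 0.1² + 0.1² = 0.36000 + 0.01000 + 0.01000 + 0.01000 + 0.01000 = 0.40000.
To 3 decimal places, D = 0.400.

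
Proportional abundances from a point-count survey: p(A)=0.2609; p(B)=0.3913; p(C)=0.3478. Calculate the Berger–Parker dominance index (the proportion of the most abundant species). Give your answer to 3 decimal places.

0.391

The largest proportion is 0.3913, i.e. d = 0.391 to 3 decimal places.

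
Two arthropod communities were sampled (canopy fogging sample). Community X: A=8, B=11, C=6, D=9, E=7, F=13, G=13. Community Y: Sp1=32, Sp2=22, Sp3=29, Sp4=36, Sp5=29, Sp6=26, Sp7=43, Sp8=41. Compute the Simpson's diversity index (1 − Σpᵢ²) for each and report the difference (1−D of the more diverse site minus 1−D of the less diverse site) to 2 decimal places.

Community X: N=67, proportions 0.1194, 0.1642, 0.0896, 0.1343, 0.1045, 0.194, 0.194, giving 1−D = 0.8465 (working shown to 4 dp, full precision carried).
Community Y: N=258, proportions 0.124, 0.0853, 0.1124, 0.1395, 0.1124, 0.1008, 0.1667, 0.1589, giving 1−D = 0.8694.
Difference = |0.8465 − 0.8694| = 0.0229, i.e. 0.02 to 2 decimal places.

0.02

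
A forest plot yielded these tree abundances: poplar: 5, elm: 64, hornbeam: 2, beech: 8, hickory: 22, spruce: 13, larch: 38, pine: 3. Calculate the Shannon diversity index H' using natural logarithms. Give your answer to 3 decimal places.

Total N = 5+64+2+8+22+13+38+3 = 155, so the proportions are 0.03226, 0.4129, 0.0129, 0.05161, 0.14194, 0.08387, 0.24516, 0.01935 (working shown to 5 dp, full precision carried).
Each pᵢ ln pᵢ term: 0.03226×(-3.43399)=-0.11077, 0.4129×(-0.88454)=-0.36523, 0.0129×(-4.35028)=-0.05613, 0.05161×(-2.96398)=-0.15298, 0.14194×(-1.95238)=-0.27711, 0.08387×(-2.47848)=-0.20787, 0.24516×(-1.40584)=-0.34466, 0.01935×(-3.94481)=-0.07635.
Sum = -1.59111, so H' = 1.591.

1.591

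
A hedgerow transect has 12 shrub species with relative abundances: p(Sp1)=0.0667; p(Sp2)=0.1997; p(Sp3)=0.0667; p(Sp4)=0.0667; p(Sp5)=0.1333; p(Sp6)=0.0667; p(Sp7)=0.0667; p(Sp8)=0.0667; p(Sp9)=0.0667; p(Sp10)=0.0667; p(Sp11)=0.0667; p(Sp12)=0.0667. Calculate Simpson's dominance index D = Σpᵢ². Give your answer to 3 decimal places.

D = 0.0667² + 0.1997² + 0.0667² + 0.0667² + 0.1333² + 0.0667² + 0.0667² + 0.0667² + 0.0667² + 0.0667² + 0.0667² + 0.0667² = 0.00445 + 0.03988 + 0.00445 + 0.00445 + 0.01777 + 0.00445 + 0.00445 + 0.00445 + 0.00445 + 0.00445 + 0.00445 + 0.00445 = 0.10214 (working shown to 5 dp, full precision carried).
To 3 decimal places, D = 0.102.

0.102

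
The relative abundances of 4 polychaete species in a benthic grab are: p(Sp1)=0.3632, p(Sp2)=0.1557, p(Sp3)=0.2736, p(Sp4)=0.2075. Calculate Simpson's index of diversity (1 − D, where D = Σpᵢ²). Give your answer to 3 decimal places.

0.726

D = 0.3632² + 0.1557² + 0.2736² + 0.2075² = 0.13191 + 0.02424 + 0.07486 + 0.04306 = 0.27407 (working shown to 5 dp, full precision carried).
So 1 − D = 0.72593, i.e. 0.726 to 3 decimal places.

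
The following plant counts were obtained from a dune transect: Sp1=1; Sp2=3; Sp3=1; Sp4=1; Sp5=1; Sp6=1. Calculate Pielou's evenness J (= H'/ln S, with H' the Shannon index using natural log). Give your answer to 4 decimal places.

Total N = 1+3+1+1+1+1 = 8, so the proportions are 0.125, 0.375, 0.125, 0.125, 0.125, 0.125 (working shown to 6 dp, full precision carried).
H' = −Σ pᵢ ln pᵢ = −((-0.259930) + (-0.367811) + (-0.259930) + (-0.259930) + (-0.259930) + (-0.259930)) = 1.667462.
With S = 6 species, ln S = 1.791759, so J = 1.667462/1.791759 = 0.930628, i.e. 0.9306 to 4 decimal places.

0.9306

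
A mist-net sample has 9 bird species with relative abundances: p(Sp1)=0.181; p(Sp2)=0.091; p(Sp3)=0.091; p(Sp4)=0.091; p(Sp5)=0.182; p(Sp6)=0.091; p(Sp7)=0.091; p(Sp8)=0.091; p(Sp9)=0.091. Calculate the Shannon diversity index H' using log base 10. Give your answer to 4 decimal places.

Each pᵢ log₁₀ pᵢ term (working shown to 6 dp, full precision carried): 0.181×(-0.742321)=-0.134360, 0.091×(-1.040959)=-0.094727, 0.091×(-1.040959)=-0.094727, 0.091×(-1.040959)=-0.094727, 0.182×(-0.739929)=-0.134667, 0.091×(-1.040959)=-0.094727, 0.091×(-1.040959)=-0.094727, 0.091×(-1.040959)=-0.094727, 0.091×(-1.040959)=-0.094727.
Sum = -0.932118, so H' = 0.9321.

0.9321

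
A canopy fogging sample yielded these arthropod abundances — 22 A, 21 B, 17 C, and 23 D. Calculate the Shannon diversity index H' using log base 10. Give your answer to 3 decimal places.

0.599

Total N = 22+21+17+23 = 83, so the proportions are 0.26506, 0.25301, 0.20482, 0.27711 (working shown to 5 dp, full precision carried).
Each pᵢ log₁₀ pᵢ term: 0.26506×(-0.57666)=-0.15285, 0.25301×(-0.59686)=-0.15101, 0.20482×(-0.68863)=-0.14104, 0.27711×(-0.55735)=-0.15445.
Sum = -0.59935, so H' = 0.599.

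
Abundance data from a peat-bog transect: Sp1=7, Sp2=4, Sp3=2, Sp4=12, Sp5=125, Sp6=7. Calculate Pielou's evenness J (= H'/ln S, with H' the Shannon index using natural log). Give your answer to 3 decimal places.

0.449

Total N = 7+4+2+12+125+7 = 157, so the proportions are 0.04459, 0.02548, 0.01274, 0.07643, 0.79618, 0.04459 (working shown to 5 dp, full precision carried).
H' = −Σ pᵢ ln pᵢ = −((-0.13868) + (-0.09350) + (-0.05558) + (-0.19654) + (-0.18147) + (-0.13868)) = 0.80445.
With S = 6 species, ln S = 1.79176, so J = 0.80445/1.79176 = 0.44897, i.e. 0.449 to 3 decimal places.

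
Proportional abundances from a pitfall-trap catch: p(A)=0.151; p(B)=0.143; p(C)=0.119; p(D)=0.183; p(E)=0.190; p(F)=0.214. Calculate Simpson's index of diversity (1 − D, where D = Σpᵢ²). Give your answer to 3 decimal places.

D = 0.151² + 0.143² + 0.119² + 0.183² + 0.19² + 0.214² = 0.02280 + 0.02045 + 0.01416 + 0.03349 + 0.03610 + 0.04580 = 0.17280 (working shown to 5 dp, full precision carried).
So 1 − D = 0.82720, i.e. 0.827 to 3 decimal places.

0.827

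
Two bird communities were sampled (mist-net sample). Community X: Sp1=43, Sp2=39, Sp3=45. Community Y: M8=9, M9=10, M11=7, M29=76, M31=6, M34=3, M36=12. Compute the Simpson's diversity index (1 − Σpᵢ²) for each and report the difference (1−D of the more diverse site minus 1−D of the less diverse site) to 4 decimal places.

Community X: N=127, proportions 0.3385827, 0.3070866, 0.3543307, giving 1−D = 0.6655093 (working shown to 7 dp, full precision carried).
Community Y: N=123, proportions 0.0731707, 0.0813008, 0.0569106, 0.6178862, 0.0487805, 0.0243902, 0.097561, giving 1−D = 0.5905215.
Difference = |0.6655093 − 0.5905215| = 0.0749878, i.e. 0.0750 to 4 decimal places.

0.0750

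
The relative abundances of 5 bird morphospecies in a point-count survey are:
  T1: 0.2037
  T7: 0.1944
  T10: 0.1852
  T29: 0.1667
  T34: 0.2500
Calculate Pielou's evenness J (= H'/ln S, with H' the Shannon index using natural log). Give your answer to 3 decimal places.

H' = −Σ pᵢ ln pᵢ = −((-0.32411) + (-0.31840) + (-0.31231) + (-0.29865) + (-0.34657)) = 1.60004 (working shown to 5 dp, full precision carried).
With S = 5 species, ln S = 1.60944, so J = 1.60004/1.60944 = 0.99416, i.e. 0.994 to 3 decimal places.

0.994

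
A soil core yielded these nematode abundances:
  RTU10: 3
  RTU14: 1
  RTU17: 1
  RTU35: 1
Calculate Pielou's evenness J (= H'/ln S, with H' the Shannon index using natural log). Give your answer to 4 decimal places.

0.8962

Total N = 3+1+1+1 = 6, so the proportions are 0.5, 0.166667, 0.166667, 0.166667 (working shown to 6 dp, full precision carried).
H' = −Σ pᵢ ln pᵢ = −((-0.346574) + (-0.298627) + (-0.298627) + (-0.298627)) = 1.242453.
With S = 4 species, ln S = 1.386294, so J = 1.242453/1.386294 = 0.896241, i.e. 0.8962 to 4 decimal places.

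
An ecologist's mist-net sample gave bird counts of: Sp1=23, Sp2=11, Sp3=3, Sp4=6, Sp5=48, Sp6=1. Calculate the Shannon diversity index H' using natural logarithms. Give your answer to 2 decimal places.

1.28

Total N = 23+11+3+6+48+1 = 92, so the proportions are 0.25, 0.1196, 0.0326, 0.0652, 0.5217, 0.0109 (working shown to 4 dp, full precision carried).
Each pᵢ ln pᵢ term: 0.25×(-1.3863)=-0.3466, 0.1196×(-2.1239)=-0.2539, 0.0326×(-3.4232)=-0.1116, 0.0652×(-2.7300)=-0.1780, 0.5217×(-0.6506)=-0.3394, 0.0109×(-4.5218)=-0.0491.
Sum = -1.2788, so H' = 1.28.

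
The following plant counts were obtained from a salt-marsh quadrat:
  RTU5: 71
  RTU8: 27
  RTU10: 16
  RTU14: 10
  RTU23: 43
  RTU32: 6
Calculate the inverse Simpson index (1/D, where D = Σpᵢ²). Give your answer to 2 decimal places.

3.74

Total N = 71+27+16+10+43+6 = 173, so the proportions are 0.410405, 0.156069, 0.092486, 0.057803, 0.248555, 0.034682 (working shown to 6 dp, full precision carried).
D = 0.410405² + 0.156069² + 0.092486² + 0.057803² + 0.248555² + 0.034682² = 0.168432 + 0.024358 + 0.008554 + 0.003341 + 0.061780 + 0.001203 = 0.267667.
So 1/D = 3.7360, i.e. 3.74 to 2 decimal places.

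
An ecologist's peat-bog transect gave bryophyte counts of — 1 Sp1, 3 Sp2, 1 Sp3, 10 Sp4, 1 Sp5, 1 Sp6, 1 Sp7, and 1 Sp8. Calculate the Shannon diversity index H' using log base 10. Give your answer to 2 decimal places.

0.68

Total N = 1+3+1+10+1+1+1+1 = 19, so the proportions are 0.0526, 0.1579, 0.0526, 0.5263, 0.0526, 0.0526, 0.0526, 0.0526 (working shown to 4 dp, full precision carried).
Each pᵢ log₁₀ pᵢ term: 0.0526×(-1.2788)=-0.0673, 0.1579×(-0.8016)=-0.1266, 0.0526×(-1.2788)=-0.0673, 0.5263×(-0.2788)=-0.1467, 0.0526×(-1.2788)=-0.0673, 0.0526×(-1.2788)=-0.0673, 0.0526×(-1.2788)=-0.0673, 0.0526×(-1.2788)=-0.0673.
Sum = -0.6771, so H' = 0.68.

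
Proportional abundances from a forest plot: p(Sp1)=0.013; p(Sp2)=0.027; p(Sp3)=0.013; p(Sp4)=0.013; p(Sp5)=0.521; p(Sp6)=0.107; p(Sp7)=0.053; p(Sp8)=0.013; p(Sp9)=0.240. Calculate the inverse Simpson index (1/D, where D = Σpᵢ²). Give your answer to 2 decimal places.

D = 0.013² + 0.027² + 0.013² + 0.013² + 0.521² + 0.107² + 0.053² + 0.013² + 0.24² = 0.00017 + 0.00073 + 0.00017 + 0.00017 + 0.27144 + 0.01145 + 0.00281 + 0.00017 + 0.05760 = 0.34470 (working shown to 5 dp, full precision carried).
So 1/D = 2.9010, i.e. 2.90 to 2 decimal places.

2.90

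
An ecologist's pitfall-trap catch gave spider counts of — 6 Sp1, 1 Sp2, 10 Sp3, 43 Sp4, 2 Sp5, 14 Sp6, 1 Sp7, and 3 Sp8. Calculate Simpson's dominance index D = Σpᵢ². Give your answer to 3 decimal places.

Total N = 6+1+10+43+2+14+1+3 = 80, so the proportions are 0.075, 0.0125, 0.125, 0.5375, 0.025, 0.175, 0.0125, 0.0375 (working shown to 5 dp, full precision carried).
D = 0.075² + 0.0125² + 0.125² + 0.5375² + 0.025² + 0.175² + 0.0125² + 0.0375² = 0.00562 + 0.00016 + 0.01562 + 0.28891 + 0.00063 + 0.03062 + 0.00016 + 0.00141 = 0.34312.
To 3 decimal places, D = 0.343.

0.343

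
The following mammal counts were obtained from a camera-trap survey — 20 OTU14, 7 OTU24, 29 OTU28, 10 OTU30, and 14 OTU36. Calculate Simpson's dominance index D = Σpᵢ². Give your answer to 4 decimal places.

0.2478

Total N = 20+7+29+10+14 = 80, so the proportions are 0.25, 0.0875, 0.3625, 0.125, 0.175 (working shown to 6 dp, full precision carried).
D = 0.25² + 0.0875² + 0.3625² + 0.125² + 0.175² = 0.062500 + 0.007656 + 0.131406 + 0.015625 + 0.030625 = 0.247812.
To 4 decimal places, D = 0.2478.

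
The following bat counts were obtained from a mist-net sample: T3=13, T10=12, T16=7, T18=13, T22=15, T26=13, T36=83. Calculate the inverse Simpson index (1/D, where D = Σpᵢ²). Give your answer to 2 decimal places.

3.11

Total N = 13+12+7+13+15+13+83 = 156, so the proportions are 0.08333, 0.07692, 0.04487, 0.08333, 0.09615, 0.08333, 0.53205 (working shown to 5 dp, full precision carried).
D = 0.08333² + 0.07692² + 0.04487² + 0.08333² + 0.09615² + 0.08333² + 0.53205² = 0.00694 + 0.00592 + 0.00201 + 0.00694 + 0.00925 + 0.00694 + 0.28308 = 0.32109.
So 1/D = 3.1144, i.e. 3.11 to 2 decimal places.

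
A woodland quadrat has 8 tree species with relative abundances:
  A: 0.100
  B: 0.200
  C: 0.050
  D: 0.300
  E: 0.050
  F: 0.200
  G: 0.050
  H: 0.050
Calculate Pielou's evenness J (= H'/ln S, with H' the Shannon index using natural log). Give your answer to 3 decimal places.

H' = −Σ pᵢ ln pᵢ = −((-0.23026) + (-0.32189) + (-0.14979) + (-0.36119) + (-0.14979) + (-0.32189) + (-0.14979) + (-0.14979)) = 1.83437 (working shown to 5 dp, full precision carried).
With S = 8 species, ln S = 2.07944, so J = 1.83437/2.07944 = 0.88215, i.e. 0.882 to 3 decimal places.

0.882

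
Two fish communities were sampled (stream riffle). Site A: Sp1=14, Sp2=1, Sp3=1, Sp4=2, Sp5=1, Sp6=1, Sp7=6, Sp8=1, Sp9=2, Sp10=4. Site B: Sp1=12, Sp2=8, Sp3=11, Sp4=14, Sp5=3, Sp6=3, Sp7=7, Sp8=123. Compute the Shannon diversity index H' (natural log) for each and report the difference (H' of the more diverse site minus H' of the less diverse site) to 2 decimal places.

Site A: N=33, proportions 0.4242, 0.0303, 0.0303, 0.0606, 0.0303, 0.0303, 0.1818, 0.0303, 0.0606, 0.1212, giving H' = 1.7991 (working shown to 4 dp, full precision carried).
Site B: N=181, proportions 0.0663, 0.0442, 0.0608, 0.0773, 0.0166, 0.0166, 0.0387, 0.6796, giving H' = 1.2102.
Difference = |1.7991 − 1.2102| = 0.5889, i.e. 0.59 to 2 decimal places.

0.59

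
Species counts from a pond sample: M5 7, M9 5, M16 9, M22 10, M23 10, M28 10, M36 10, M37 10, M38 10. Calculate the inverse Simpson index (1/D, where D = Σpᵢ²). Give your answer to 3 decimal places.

8.690

Total N = 7+5+9+10+10+10+10+10+10 = 81, so the proportions are 0.0864198, 0.0617284, 0.1111111, 0.1234568, 0.1234568, 0.1234568, 0.1234568, 0.1234568, 0.1234568 (working shown to 7 dp, full precision carried).
D = 0.0864198² + 0.0617284² + 0.1111111² + 0.1234568² + 0.1234568² + 0.1234568² + 0.1234568² + 0.1234568² + 0.1234568² = 0.0074684 + 0.0038104 + 0.0123457 + 0.0152416 + 0.0152416 + 0.0152416 + 0.0152416 + 0.0152416 + 0.0152416 = 0.1150739.
So 1/D = 8.69007, i.e. 8.690 to 3 decimal places.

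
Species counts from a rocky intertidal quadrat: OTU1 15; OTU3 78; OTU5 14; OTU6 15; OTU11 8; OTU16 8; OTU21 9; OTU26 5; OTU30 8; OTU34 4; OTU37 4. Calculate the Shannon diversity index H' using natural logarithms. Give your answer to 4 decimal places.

1.8690

Total N = 15+78+14+15+8+8+9+5+8+4+4 = 168, so the proportions are 0.089286, 0.464286, 0.083333, 0.089286, 0.047619, 0.047619, 0.053571, 0.029762, 0.047619, 0.02381, 0.02381 (working shown to 6 dp, full precision carried).
Each pᵢ ln pᵢ term: 0.089286×(-2.415914)=-0.215707, 0.464286×(-0.767255)=-0.356226, 0.083333×(-2.484907)=-0.207076, 0.089286×(-2.415914)=-0.215707, 0.047619×(-3.044522)=-0.144977, 0.047619×(-3.044522)=-0.144977, 0.053571×(-2.926739)=-0.156790, 0.029762×(-3.514526)=-0.104599, 0.047619×(-3.044522)=-0.144977, 0.02381×(-3.737670)=-0.088992, 0.02381×(-3.737670)=-0.088992.
Sum = -1.869019, so H' = 1.8690.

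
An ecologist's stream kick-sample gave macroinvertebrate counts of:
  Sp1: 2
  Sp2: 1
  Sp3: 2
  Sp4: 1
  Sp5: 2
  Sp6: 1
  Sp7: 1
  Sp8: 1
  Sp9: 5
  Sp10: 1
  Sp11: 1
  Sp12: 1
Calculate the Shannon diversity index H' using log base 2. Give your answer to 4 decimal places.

3.3211

Total N = 2+1+2+1+2+1+1+1+5+1+1+1 = 19, so the proportions are 0.105263, 0.052632, 0.105263, 0.052632, 0.105263, 0.052632, 0.052632, 0.052632, 0.263158, 0.052632, 0.052632, 0.052632 (working shown to 6 dp, full precision carried).
Each pᵢ log₂ pᵢ term: 0.105263×(-3.247928)=-0.341887, 0.052632×(-4.247928)=-0.223575, 0.105263×(-3.247928)=-0.341887, 0.052632×(-4.247928)=-0.223575, 0.105263×(-3.247928)=-0.341887, 0.052632×(-4.247928)=-0.223575, 0.052632×(-4.247928)=-0.223575, 0.052632×(-4.247928)=-0.223575, 0.263158×(-1.925999)=-0.506842, 0.052632×(-4.247928)=-0.223575, 0.052632×(-4.247928)=-0.223575, 0.052632×(-4.247928)=-0.223575.
Sum = -3.321104, so H' = 3.3211.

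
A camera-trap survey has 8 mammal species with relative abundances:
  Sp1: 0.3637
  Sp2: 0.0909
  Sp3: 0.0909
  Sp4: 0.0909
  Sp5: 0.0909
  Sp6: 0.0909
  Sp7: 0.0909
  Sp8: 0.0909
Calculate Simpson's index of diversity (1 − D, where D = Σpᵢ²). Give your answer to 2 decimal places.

D = 0.3637² + 0.0909² + 0.0909² + 0.0909² + 0.0909² + 0.0909² + 0.0909² + 0.0909² = 0.1323 + 0.0083 + 0.0083 + 0.0083 + 0.0083 + 0.0083 + 0.0083 + 0.0083 = 0.1901 (working shown to 4 dp, full precision carried).
So 1 − D = 0.8099, i.e. 0.81 to 2 decimal places.

0.81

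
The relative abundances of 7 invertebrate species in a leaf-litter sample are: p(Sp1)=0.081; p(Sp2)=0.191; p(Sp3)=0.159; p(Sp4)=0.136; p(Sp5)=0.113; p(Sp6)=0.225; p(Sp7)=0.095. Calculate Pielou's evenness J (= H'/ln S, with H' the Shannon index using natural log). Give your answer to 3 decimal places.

0.971

H' = −Σ pᵢ ln pᵢ = −((-0.20358) + (-0.31620) + (-0.29238) + (-0.27133) + (-0.24638) + (-0.33562) + (-0.22362)) = 1.88911 (working shown to 5 dp, full precision carried).
With S = 7 species, ln S = 1.94591, so J = 1.88911/1.94591 = 0.97081, i.e. 0.971 to 3 decimal places.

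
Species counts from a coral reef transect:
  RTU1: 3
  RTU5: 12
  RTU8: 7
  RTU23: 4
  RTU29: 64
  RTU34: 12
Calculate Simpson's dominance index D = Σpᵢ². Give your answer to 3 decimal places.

0.428

Total N = 3+12+7+4+64+12 = 102, so the proportions are 0.02941, 0.11765, 0.06863, 0.03922, 0.62745, 0.11765 (working shown to 5 dp, full precision carried).
D = 0.02941² + 0.11765² + 0.06863² + 0.03922² + 0.62745² + 0.11765² = 0.00087 + 0.01384 + 0.00471 + 0.00154 + 0.39369 + 0.01384 = 0.42849.
To 3 decimal places, D = 0.428.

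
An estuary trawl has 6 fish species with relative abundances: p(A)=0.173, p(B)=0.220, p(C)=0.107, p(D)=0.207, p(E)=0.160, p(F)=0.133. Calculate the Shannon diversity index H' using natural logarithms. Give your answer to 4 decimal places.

1.7633

Each pᵢ ln pᵢ term (working shown to 6 dp, full precision carried): 0.173×(-1.754464)=-0.303522, 0.22×(-1.514128)=-0.333108, 0.107×(-2.234926)=-0.239137, 0.207×(-1.575036)=-0.326033, 0.16×(-1.832581)=-0.293213, 0.133×(-2.017406)=-0.268315.
Sum = -1.763328, so H' = 1.7633.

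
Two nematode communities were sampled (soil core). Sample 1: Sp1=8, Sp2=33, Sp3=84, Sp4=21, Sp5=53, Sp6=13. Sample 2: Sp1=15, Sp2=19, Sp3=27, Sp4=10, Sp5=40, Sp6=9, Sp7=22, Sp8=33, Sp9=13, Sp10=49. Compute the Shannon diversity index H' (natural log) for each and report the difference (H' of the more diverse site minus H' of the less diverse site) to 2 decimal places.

Sample 1: N=212, proportions 0.0377, 0.1557, 0.3962, 0.0991, 0.25, 0.0613, giving H' = 1.5268 (working shown to 4 dp, full precision carried).
Sample 2: N=237, proportions 0.0633, 0.0802, 0.1139, 0.0422, 0.1688, 0.038, 0.0928, 0.1392, 0.0549, 0.2068, giving H' = 2.1628.
Difference = |1.5268 − 2.1628| = 0.6360, i.e. 0.64 to 2 decimal places.

0.64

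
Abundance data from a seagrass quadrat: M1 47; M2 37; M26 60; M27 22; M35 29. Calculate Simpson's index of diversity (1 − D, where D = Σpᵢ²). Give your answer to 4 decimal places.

Total N = 47+37+60+22+29 = 195, so the proportions are 0.241026, 0.189744, 0.307692, 0.112821, 0.148718 (working shown to 6 dp, full precision carried).
D = 0.241026² + 0.189744² + 0.307692² + 0.112821² + 0.148718² = 0.058093 + 0.036003 + 0.094675 + 0.012728 + 0.022117 = 0.223616.
So 1 − D = 0.776384, i.e. 0.7764 to 4 decimal places.

0.7764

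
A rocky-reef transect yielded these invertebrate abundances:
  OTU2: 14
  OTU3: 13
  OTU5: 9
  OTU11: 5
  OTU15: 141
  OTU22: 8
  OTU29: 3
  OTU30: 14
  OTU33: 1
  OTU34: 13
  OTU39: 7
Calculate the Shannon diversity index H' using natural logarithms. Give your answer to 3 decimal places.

Total N = 14+13+9+5+141+8+3+14+1+13+7 = 228, so the proportions are 0.0614, 0.05702, 0.03947, 0.02193, 0.61842, 0.03509, 0.01316, 0.0614, 0.00439, 0.05702, 0.0307 (working shown to 5 dp, full precision carried).
Each pᵢ ln pᵢ term: 0.0614×(-2.79029)=-0.17133, 0.05702×(-2.86440)=-0.16332, 0.03947×(-3.23212)=-0.12758, 0.02193×(-3.81991)=-0.08377, 0.61842×(-0.48059)=-0.29720, 0.03509×(-3.34990)=-0.11754, 0.01316×(-4.33073)=-0.05698, 0.0614×(-2.79029)=-0.17133, 0.00439×(-5.42935)=-0.02381, 0.05702×(-2.86440)=-0.16332, 0.0307×(-3.48344)=-0.10695.
Sum = -1.48315, so H' = 1.483.

1.483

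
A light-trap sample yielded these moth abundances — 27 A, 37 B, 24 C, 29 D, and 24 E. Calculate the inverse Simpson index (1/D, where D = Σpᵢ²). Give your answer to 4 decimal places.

4.8597

Total N = 27+37+24+29+24 = 141, so the proportions are 0.19148936, 0.26241135, 0.17021277, 0.20567376, 0.17021277 (working shown to 8 dp, full precision carried).
D = 0.19148936² + 0.26241135² + 0.17021277² + 0.20567376² + 0.17021277² = 0.03666818 + 0.06885972 + 0.02897239 + 0.04230170 + 0.02897239 = 0.20577436.
So 1/D = 4.859692, i.e. 4.8597 to 4 decimal places.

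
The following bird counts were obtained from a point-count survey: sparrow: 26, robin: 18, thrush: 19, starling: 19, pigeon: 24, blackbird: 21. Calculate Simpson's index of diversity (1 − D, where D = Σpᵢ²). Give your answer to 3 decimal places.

0.830

Total N = 26+18+19+19+24+21 = 127, so the proportions are 0.20472, 0.14173, 0.14961, 0.14961, 0.18898, 0.16535 (working shown to 5 dp, full precision carried).
D = 0.20472² + 0.14173² + 0.14961² + 0.14961² + 0.18898² + 0.16535² = 0.04191 + 0.02009 + 0.02238 + 0.02238 + 0.03571 + 0.02734 = 0.16982.
So 1 − D = 0.83018, i.e. 0.830 to 3 decimal places.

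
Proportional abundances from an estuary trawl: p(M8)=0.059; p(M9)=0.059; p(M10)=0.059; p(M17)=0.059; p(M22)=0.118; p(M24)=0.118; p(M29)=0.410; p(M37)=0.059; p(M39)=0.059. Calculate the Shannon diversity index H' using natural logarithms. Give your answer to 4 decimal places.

Each pᵢ ln pᵢ term (working shown to 6 dp, full precision carried): 0.059×(-2.830218)=-0.166983, 0.059×(-2.830218)=-0.166983, 0.059×(-2.830218)=-0.166983, 0.059×(-2.830218)=-0.166983, 0.118×(-2.137071)=-0.252174, 0.118×(-2.137071)=-0.252174, 0.41×(-0.891598)=-0.365555, 0.059×(-2.830218)=-0.166983, 0.059×(-2.830218)=-0.166983.
Sum = -1.871801, so H' = 1.8718.

1.8718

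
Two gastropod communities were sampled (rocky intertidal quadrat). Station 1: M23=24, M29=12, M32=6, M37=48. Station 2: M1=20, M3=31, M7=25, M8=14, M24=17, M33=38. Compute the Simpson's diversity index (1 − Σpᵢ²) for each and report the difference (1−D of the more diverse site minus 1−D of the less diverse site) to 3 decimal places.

0.192

Station 1: N=90, proportions 0.26667, 0.13333, 0.06667, 0.53333, giving 1−D = 0.62222 (working shown to 5 dp, full precision carried).
Station 2: N=145, proportions 0.13793, 0.21379, 0.17241, 0.09655, 0.11724, 0.26207, giving 1−D = 0.81379.
Difference = |0.62222 − 0.81379| = 0.19157, i.e. 0.192 to 3 decimal places.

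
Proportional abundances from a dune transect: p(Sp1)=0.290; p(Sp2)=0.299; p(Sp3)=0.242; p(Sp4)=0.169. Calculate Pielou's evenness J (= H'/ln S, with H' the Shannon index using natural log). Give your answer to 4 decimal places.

H' = −Σ pᵢ ln pᵢ = −((-0.358984) + (-0.360986) + (-0.343354) + (-0.300458)) = 1.363781 (working shown to 6 dp, full precision carried).
With S = 4 species, ln S = 1.386294, so J = 1.363781/1.386294 = 0.983760, i.e. 0.9838 to 4 decimal places.

0.9838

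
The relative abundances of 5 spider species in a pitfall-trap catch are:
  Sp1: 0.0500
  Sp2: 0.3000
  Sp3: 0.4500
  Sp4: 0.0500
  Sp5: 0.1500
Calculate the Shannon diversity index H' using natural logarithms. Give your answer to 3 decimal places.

Each pᵢ ln pᵢ term (working shown to 5 dp, full precision carried): 0.05×(-2.99573)=-0.14979, 0.3×(-1.20397)=-0.36119, 0.45×(-0.79851)=-0.35933, 0.05×(-2.99573)=-0.14979, 0.15×(-1.89712)=-0.28457.
Sum = -1.30466, so H' = 1.305.

1.305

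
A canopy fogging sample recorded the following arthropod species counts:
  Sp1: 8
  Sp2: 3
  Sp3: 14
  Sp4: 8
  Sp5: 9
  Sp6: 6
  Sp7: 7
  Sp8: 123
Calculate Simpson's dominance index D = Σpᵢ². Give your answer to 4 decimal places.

0.4932

Total N = 8+3+14+8+9+6+7+123 = 178, so the proportions are 0.044944, 0.016854, 0.078652, 0.044944, 0.050562, 0.033708, 0.039326, 0.691011 (working shown to 6 dp, full precision carried).
D = 0.044944² + 0.016854² + 0.078652² + 0.044944² + 0.050562² + 0.033708² + 0.039326² + 0.691011² = 0.002020 + 0.000284 + 0.006186 + 0.002020 + 0.002556 + 0.001136 + 0.001547 + 0.477497 = 0.493246.
To 4 decimal places, D = 0.4932.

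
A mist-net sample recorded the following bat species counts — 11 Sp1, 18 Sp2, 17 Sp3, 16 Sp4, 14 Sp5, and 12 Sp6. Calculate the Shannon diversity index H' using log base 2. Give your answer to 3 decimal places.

Total N = 11+18+17+16+14+12 = 88, so the proportions are 0.125, 0.20455, 0.19318, 0.18182, 0.15909, 0.13636 (working shown to 5 dp, full precision carried).
Each pᵢ log₂ pᵢ term: 0.125×(-3.00000)=-0.37500, 0.20455×(-2.28951)=-0.46831, 0.19318×(-2.37197)=-0.45822, 0.18182×(-2.45943)=-0.44717, 0.15909×(-2.65208)=-0.42192, 0.13636×(-2.87447)=-0.39197.
Sum = -2.56259, so H' = 2.563.

2.563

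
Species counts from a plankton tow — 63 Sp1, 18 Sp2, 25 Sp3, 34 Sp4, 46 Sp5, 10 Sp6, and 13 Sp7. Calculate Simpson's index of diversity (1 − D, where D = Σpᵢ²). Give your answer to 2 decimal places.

Total N = 63+18+25+34+46+10+13 = 209, so the proportions are 0.3014, 0.0861, 0.1196, 0.1627, 0.2201, 0.0478, 0.0622 (working shown to 4 dp, full precision carried).
D = 0.3014² + 0.0861² + 0.1196² + 0.1627² + 0.2201² + 0.0478² + 0.0622² = 0.0909 + 0.0074 + 0.0143 + 0.0265 + 0.0484 + 0.0023 + 0.0039 = 0.1937.
So 1 − D = 0.8063, i.e. 0.81 to 2 decimal places.

0.81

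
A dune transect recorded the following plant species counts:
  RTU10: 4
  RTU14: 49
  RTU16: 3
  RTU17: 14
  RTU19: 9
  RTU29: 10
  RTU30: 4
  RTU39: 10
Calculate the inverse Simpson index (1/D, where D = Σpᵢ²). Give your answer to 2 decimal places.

3.63

Total N = 4+49+3+14+9+10+4+10 = 103, so the proportions are 0.038835, 0.475728, 0.029126, 0.135922, 0.087379, 0.097087, 0.038835, 0.097087 (working shown to 6 dp, full precision carried).
D = 0.038835² + 0.475728² + 0.029126² + 0.135922² + 0.087379² + 0.097087² + 0.038835² + 0.097087² = 0.001508 + 0.226317 + 0.000848 + 0.018475 + 0.007635 + 0.009426 + 0.001508 + 0.009426 = 0.275144.
So 1/D = 3.6345, i.e. 3.63 to 2 decimal places.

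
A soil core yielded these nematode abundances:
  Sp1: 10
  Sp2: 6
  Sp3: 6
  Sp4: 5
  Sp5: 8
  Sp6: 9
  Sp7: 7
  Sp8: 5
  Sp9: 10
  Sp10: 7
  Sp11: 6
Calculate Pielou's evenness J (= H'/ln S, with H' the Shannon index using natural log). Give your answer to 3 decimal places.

0.988

Total N = 10+6+6+5+8+9+7+5+10+7+6 = 79, so the proportions are 0.12658, 0.07595, 0.07595, 0.06329, 0.10127, 0.11392, 0.08861, 0.06329, 0.12658, 0.08861, 0.07595 (working shown to 5 dp, full precision carried).
H' = −Σ pᵢ ln pᵢ = −((-0.26163) + (-0.19577) + (-0.19577) + (-0.17468) + (-0.23190) + (-0.24747) + (-0.21474) + (-0.17468) + (-0.26163) + (-0.21474) + (-0.19577)) = 2.36880.
With S = 11 species, ln S = 2.39790, so J = 2.36880/2.39790 = 0.98787, i.e. 0.988 to 3 decimal places.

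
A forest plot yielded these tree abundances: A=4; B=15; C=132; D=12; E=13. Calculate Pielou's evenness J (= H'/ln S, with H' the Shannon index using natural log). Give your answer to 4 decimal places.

Total N = 4+15+132+12+13 = 176, so the proportions are 0.022727, 0.085227, 0.75, 0.068182, 0.073864 (working shown to 6 dp, full precision carried).
H' = −Σ pᵢ ln pᵢ = −((-0.086004) + (-0.209867) + (-0.215762) + (-0.183108) + (-0.192454)) = 0.887194.
With S = 5 species, ln S = 1.609438, so J = 0.887194/1.609438 = 0.551245, i.e. 0.5512 to 4 decimal places.

0.5512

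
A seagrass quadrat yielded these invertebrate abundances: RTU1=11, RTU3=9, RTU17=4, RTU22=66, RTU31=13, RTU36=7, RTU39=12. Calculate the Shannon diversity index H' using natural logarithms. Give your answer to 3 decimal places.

1.484

Total N = 11+9+4+66+13+7+12 = 122, so the proportions are 0.09016, 0.07377, 0.03279, 0.54098, 0.10656, 0.05738, 0.09836 (working shown to 5 dp, full precision carried).
Each pᵢ ln pᵢ term: 0.09016×(-2.40613)=-0.21695, 0.07377×(-2.60680)=-0.19230, 0.03279×(-3.41773)=-0.11206, 0.54098×(-0.61437)=-0.33236, 0.10656×(-2.23907)=-0.23859, 0.05738×(-2.85811)=-0.16399, 0.09836×(-2.31911)=-0.22811.
Sum = -1.48436, so H' = 1.484.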